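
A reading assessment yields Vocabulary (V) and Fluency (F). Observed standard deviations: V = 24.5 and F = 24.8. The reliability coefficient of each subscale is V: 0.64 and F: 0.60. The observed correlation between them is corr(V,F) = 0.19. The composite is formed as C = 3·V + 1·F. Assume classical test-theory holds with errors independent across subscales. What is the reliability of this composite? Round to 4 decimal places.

Var(C) = 3²·24.5² + 24.8² + 2·[3·24.5·24.8·0.19] = 6017.29 + 692.664 = 6709.95.
Under uncorrelated errors the observed covariances equal the true-score covariances, so only the own-variance terms attenuate.
True-score variance = [3²·24.5²·0.64 + 24.8²·0.60] + 692.664 = 3826.46 + 692.664 = 4519.13.
Reliability = 4519.13 / 6709.95 = 0.6735.

0.6735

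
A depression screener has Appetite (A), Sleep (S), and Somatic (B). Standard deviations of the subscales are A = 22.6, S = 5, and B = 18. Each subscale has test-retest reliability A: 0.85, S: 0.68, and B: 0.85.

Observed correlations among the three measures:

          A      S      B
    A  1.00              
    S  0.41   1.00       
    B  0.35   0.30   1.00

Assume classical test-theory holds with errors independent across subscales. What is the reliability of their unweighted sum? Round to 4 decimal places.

0.8968

Var(A+S+B) = 22.6² + 5² + 18² + 2·[22.6·5·0.41 + 22.6·18·0.35 + 5·18·0.30] = 859.76 + 431.42 = 1291.18.
With uncorrelated errors the cross-covariances are all true-score covariance, so they carry over unchanged; only the diagonal terms shrink to ρᵢσᵢ².
True-score variance = [22.6²·0.85 + 5²·0.68 + 18²·0.85] + 431.42 = 726.546 + 431.42 = 1157.97.
Reliability = 1157.97 / 1291.18 = 0.8968.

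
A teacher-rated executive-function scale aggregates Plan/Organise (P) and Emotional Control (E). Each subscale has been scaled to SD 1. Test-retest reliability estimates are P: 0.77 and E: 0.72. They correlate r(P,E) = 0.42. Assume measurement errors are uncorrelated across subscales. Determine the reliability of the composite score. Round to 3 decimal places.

0.820

Var(P+E) = 2 + 2·[0.42] = 2 + 0.84 = 2.84.
Under uncorrelated errors the observed covariances equal the true-score covariances, so only the own-variance terms attenuate.
True-score variance = [0.77 + 0.72] + 0.84 = 1.49 + 0.84 = 2.33.
Reliability = 2.33 / 2.84 = 0.820.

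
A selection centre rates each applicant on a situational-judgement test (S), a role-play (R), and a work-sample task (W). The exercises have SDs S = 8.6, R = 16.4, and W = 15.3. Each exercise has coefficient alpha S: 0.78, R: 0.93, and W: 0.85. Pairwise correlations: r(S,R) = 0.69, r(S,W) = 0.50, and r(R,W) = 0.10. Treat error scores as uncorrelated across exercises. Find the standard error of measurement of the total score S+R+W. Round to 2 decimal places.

Var(total) = 577.01 + 376.399 = 953.409.
True-score variance = 506.798 + 376.399 = 883.197, so reliability = 0.9264.
Error variance = 953.409 − 883.197 = 70.2119; SEM = √70.2119 = 8.38.

8.38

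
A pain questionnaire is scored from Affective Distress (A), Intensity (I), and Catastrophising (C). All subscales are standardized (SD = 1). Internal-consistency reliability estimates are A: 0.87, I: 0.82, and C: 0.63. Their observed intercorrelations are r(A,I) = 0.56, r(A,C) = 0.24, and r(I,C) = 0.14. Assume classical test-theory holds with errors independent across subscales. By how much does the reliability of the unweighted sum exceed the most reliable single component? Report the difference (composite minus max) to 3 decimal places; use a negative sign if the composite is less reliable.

-0.009

Var(sum) = 3 + 1.88 = 4.88; true-score variance = 2.32 + 1.88 = 4.2; composite reliability = 0.8607.
Max component reliability = 0.8700.
Difference = 0.8607 − 0.8700 = -0.009.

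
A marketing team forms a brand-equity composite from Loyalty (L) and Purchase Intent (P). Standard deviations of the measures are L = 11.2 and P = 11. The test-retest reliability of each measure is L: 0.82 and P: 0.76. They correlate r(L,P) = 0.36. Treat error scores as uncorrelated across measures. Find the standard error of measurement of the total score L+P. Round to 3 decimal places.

Var(total) = 246.44 + 88.704 = 335.144.
True-score variance = 194.821 + 88.704 = 283.525, so reliability = 0.8460.
Error variance = 335.144 − 283.525 = 51.6192; SEM = √51.6192 = 7.185.

7.185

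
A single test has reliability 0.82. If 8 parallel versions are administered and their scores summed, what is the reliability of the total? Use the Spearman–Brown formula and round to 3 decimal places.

ρ_k = kρ / (1 + (k−1)ρ) = 8·0.82 / (1 + 7·0.82) = 6.560 / 6.740 = 0.973.

0.973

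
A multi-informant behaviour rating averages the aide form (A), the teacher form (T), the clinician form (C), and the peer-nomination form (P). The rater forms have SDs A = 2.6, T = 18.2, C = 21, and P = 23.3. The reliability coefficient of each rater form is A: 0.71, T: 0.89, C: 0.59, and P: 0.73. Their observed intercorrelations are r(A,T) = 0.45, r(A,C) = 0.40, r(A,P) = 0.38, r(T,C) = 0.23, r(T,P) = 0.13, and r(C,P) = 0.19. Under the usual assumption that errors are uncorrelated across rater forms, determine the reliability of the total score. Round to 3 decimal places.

Var(A+T+C+P) = 2.6² + 18.2² + 21² + 23.3² + 2·[2.6·18.2·0.45 + 2.6·21·0.40 + 2.6·23.3·0.38 + 18.2·21·0.23 + 18.2·23.3·0.13 + 21·23.3·0.19] = 1321.89 + 604.31 = 1926.2.
With uncorrelated errors the cross-covariances are all true-score covariance, so they carry over unchanged; only the diagonal terms shrink to ρᵢσᵢ².
True-score variance = [2.6²·0.71 + 18.2²·0.89 + 21²·0.59 + 23.3²·0.73] + 604.31 = 956.103 + 604.31 = 1560.41.
Reliability = 1560.41 / 1926.2 = 0.810.

0.810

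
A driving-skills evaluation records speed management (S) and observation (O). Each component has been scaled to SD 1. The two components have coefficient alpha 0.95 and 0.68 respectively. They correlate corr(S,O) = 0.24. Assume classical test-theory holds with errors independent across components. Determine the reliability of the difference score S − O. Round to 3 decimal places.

Var(S−O) = 1 + 1 − 2·0.24 = 2 − 0.48 = 1.52.
Because errors are independent across components, Cov(Tᵢ,Tⱼ) = Cov(Xᵢ,Xⱼ); the off-diagonal part of the true-score variance is the same as above.
True-score variance = [0.95 + 0.68] − 0.48 = 1.63 − 0.48 = 1.15.
Reliability = 1.15 / 1.52 = 0.757.

0.757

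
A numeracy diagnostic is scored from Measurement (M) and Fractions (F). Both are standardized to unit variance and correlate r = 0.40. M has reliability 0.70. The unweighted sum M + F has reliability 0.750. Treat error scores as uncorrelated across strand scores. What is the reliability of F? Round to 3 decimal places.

Var(M+F) = 2 + 2·0.40 = 2.800.
True-score variance = ρ_M + ρ_F + 2·0.40, so 0.750 = (0.70 + ρ_F + 0.80) / 2.800.
ρ_F = 0.750·2.800 − 0.70 − 0.80 = 0.600.

0.600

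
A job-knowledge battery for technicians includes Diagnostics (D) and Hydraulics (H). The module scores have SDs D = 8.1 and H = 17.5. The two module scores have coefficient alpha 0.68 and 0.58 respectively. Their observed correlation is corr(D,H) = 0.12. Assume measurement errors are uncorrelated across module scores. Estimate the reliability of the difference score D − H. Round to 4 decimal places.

0.5571

Var(D−H) = 8.1² + 17.5² − 2·8.1·17.5·0.12 = 371.86 − 34.02 = 337.84.
Under uncorrelated errors the observed covariances equal the true-score covariances, so only the own-variance terms attenuate.
True-score variance = [8.1²·0.68 + 17.5²·0.58] − 34.02 = 222.24 − 34.02 = 188.22.
Reliability = 188.22 / 337.84 = 0.5571.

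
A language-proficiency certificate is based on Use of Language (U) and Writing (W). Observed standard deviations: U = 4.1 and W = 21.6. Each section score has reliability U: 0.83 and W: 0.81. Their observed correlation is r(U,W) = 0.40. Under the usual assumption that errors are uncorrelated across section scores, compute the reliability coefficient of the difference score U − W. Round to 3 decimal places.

0.778

Var(U−W) = 4.1² + 21.6² − 2·4.1·21.6·0.40 = 483.37 − 70.848 = 412.522.
Because errors are independent across components, Cov(Tᵢ,Tⱼ) = Cov(Xᵢ,Xⱼ); the off-diagonal part of the true-score variance is the same as above.
True-score variance = [4.1²·0.83 + 21.6²·0.81] − 70.848 = 391.866 − 70.848 = 321.018.
Reliability = 321.018 / 412.522 = 0.778.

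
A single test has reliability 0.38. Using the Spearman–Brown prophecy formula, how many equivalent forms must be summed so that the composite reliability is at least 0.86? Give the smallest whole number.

k ≥ ρ*(1−ρ₁)/(ρ₁(1−ρ*)) = 0.86·0.62 / (0.38·0.14) = 10.023.
Smallest integer k = 11.

11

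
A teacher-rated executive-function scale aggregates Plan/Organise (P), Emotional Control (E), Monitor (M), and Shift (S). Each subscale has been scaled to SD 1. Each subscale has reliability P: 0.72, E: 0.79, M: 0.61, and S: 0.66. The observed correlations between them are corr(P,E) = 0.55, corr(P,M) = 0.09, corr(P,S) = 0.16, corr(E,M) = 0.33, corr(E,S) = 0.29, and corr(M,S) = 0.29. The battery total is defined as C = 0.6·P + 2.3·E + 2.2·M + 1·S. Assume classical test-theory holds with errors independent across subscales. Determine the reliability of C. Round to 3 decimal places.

Var(C) = 0.6² + 2.3² + 2.2² + 1 + 2·[1.38·0.55 + 1.32·0.09 + 0.6·0.16 + 5.06·0.33 + 2.3·0.29 + 2.2·0.29] = 11.49 + 7.8972 = 19.3872.
Under uncorrelated errors the observed covariances equal the true-score covariances, so only the own-variance terms attenuate.
True-score variance = [0.6²·0.72 + 2.3²·0.79 + 2.2²·0.61 + 0.66] + 7.8972 = 8.0507 + 7.8972 = 15.9479.
Reliability = 15.9479 / 19.3872 = 0.823.

0.823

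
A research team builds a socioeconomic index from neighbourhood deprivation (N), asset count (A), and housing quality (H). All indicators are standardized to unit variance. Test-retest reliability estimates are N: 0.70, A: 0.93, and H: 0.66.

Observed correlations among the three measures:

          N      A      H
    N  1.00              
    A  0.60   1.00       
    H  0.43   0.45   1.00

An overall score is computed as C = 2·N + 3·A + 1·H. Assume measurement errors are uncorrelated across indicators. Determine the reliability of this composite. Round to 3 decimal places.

Var(C) = 2² + 3² + 1 + 2·[6·0.60 + 2·0.43 + 3·0.45] = 14 + 11.62 = 25.62.
Because errors are independent across components, Cov(Tᵢ,Tⱼ) = Cov(Xᵢ,Xⱼ); the off-diagonal part of the true-score variance is the same as above.
True-score variance = [2²·0.70 + 3²·0.93 + 0.66] + 11.62 = 11.83 + 11.62 = 23.45.
Reliability = 23.45 / 25.62 = 0.915.

0.915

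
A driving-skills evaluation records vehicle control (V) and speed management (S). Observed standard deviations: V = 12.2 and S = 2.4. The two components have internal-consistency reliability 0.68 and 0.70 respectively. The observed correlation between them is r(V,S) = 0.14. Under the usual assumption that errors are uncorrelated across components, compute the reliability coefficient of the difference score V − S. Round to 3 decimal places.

0.663

Var(V−S) = 12.2² + 2.4² − 2·12.2·2.4·0.14 = 154.6 − 8.1984 = 146.402.
With uncorrelated errors the cross-covariances are all true-score covariance, so they carry over unchanged; only the diagonal terms shrink to ρᵢσᵢ².
True-score variance = [12.2²·0.68 + 2.4²·0.70] − 8.1984 = 105.243 − 8.1984 = 97.0448.
Reliability = 97.0448 / 146.402 = 0.663.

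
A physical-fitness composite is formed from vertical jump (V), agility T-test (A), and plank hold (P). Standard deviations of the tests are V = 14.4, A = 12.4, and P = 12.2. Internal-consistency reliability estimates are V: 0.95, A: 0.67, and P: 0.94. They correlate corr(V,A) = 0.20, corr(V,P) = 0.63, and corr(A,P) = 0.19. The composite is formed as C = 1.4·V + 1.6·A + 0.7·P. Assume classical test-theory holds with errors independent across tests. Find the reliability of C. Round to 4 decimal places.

Var(C) = 1.4²·14.4² + 1.6²·12.4² + 0.7²·12.2² + 2·[2.24·14.4·12.4·0.20 + 0.98·14.4·12.2·0.63 + 1.12·12.4·12.2·0.19] = 872.983 + 441.304 = 1314.29.
With uncorrelated errors the cross-covariances are all true-score covariance, so they carry over unchanged; only the diagonal terms shrink to ρᵢσᵢ².
True-score variance = [1.4²·14.4²·0.95 + 1.6²·12.4²·0.67 + 0.7²·12.2²·0.94] + 441.304 = 718.389 + 441.304 = 1159.69.
Reliability = 1159.69 / 1314.29 = 0.8824.

0.8824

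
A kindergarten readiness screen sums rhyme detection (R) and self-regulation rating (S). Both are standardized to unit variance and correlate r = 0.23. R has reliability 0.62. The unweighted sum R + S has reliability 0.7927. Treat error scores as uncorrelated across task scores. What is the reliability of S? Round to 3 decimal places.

0.870

Var(R+S) = 2 + 2·0.23 = 2.460.
True-score variance = ρ_R + ρ_S + 2·0.23, so 0.7927 = (0.62 + ρ_S + 0.46) / 2.460.
ρ_S = 0.7927·2.460 − 0.62 − 0.46 = 0.870.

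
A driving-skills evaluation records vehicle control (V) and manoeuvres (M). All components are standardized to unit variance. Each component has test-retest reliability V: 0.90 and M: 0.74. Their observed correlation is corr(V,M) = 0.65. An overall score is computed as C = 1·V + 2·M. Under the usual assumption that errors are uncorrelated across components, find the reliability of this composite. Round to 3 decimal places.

Var(C) = 1 + 2² + 2·[2·0.65] = 5 + 2.6 = 7.6.
Because errors are independent across components, Cov(Tᵢ,Tⱼ) = Cov(Xᵢ,Xⱼ); the off-diagonal part of the true-score variance is the same as above.
True-score variance = [0.90 + 2²·0.74] + 2.6 = 3.86 + 2.6 = 6.46.
Reliability = 6.46 / 7.6 = 0.850.

0.850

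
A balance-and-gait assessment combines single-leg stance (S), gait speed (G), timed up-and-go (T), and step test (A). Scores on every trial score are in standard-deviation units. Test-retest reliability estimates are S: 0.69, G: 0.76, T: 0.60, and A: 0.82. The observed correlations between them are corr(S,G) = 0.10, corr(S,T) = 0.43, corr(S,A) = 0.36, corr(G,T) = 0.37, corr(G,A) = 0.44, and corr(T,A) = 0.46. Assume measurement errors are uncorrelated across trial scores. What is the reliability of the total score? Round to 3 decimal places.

0.864

Var(S+G+T+A) = 4 + 2·[0.10 + 0.43 + 0.36 + 0.37 + 0.44 + 0.46] = 4 + 4.32 = 8.32.
Under uncorrelated errors the observed covariances equal the true-score covariances, so only the own-variance terms attenuate.
True-score variance = [0.69 + 0.76 + 0.60 + 0.82] + 4.32 = 2.87 + 4.32 = 7.19.
Reliability = 7.19 / 8.32 = 0.864.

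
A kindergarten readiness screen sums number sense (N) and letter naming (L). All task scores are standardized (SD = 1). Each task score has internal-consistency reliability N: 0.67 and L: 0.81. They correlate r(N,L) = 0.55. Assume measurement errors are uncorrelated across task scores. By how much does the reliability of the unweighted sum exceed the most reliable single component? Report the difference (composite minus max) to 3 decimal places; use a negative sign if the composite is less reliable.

Var(sum) = 2 + 1.1 = 3.1; true-score variance = 1.48 + 1.1 = 2.58; composite reliability = 0.8323.
Max component reliability = 0.8100.
Difference = 0.8323 − 0.8100 = 0.022.

0.022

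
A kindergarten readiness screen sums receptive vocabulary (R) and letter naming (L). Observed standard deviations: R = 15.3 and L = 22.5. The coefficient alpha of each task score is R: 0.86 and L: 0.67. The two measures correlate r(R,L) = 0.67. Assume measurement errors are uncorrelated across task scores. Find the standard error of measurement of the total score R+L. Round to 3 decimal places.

14.136

Var(total) = 740.34 + 461.295 = 1201.63.
True-score variance = 540.505 + 461.295 = 1001.8, so reliability = 0.8337.
Error variance = 1201.63 − 1001.8 = 199.835; SEM = √199.835 = 14.136.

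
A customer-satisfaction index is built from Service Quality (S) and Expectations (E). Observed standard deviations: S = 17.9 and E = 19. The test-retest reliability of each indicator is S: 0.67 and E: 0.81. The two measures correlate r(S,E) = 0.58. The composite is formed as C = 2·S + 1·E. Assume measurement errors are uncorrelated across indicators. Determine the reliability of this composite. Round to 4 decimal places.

Var(C) = 2²·17.9² + 19² + 2·[2·17.9·19·0.58] = 1642.64 + 789.032 = 2431.67.
Because errors are independent across components, Cov(Tᵢ,Tⱼ) = Cov(Xᵢ,Xⱼ); the off-diagonal part of the true-score variance is the same as above.
True-score variance = [2²·17.9²·0.67 + 19²·0.81] + 789.032 = 1151.11 + 789.032 = 1940.14.
Reliability = 1940.14 / 2431.67 = 0.7979.

0.7979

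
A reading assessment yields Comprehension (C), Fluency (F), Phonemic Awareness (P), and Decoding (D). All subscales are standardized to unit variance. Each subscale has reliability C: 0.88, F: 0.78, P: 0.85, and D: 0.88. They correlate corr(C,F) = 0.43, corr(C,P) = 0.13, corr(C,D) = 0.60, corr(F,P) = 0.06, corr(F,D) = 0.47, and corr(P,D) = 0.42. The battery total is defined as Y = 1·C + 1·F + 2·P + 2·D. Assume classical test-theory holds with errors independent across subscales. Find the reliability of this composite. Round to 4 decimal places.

Var(Y) = 1 + 1 + 2² + 2² + 2·[0.43 + 2·0.13 + 2·0.60 + 2·0.06 + 2·0.47 + 4·0.42] = 10 + 9.26 = 19.26.
Because errors are independent across components, Cov(Tᵢ,Tⱼ) = Cov(Xᵢ,Xⱼ); the off-diagonal part of the true-score variance is the same as above.
True-score variance = [0.88 + 0.78 + 2²·0.85 + 2²·0.88] + 9.26 = 8.58 + 9.26 = 17.84.
Reliability = 17.84 / 19.26 = 0.9263.

0.9263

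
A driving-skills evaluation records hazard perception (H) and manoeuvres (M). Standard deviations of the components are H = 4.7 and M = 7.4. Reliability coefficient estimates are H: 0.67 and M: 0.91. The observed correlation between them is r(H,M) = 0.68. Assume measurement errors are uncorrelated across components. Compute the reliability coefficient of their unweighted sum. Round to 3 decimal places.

0.902

Var(H+M) = 4.7² + 7.4² + 2·[4.7·7.4·0.68] = 76.85 + 47.3008 = 124.151.
With uncorrelated errors the cross-covariances are all true-score covariance, so they carry over unchanged; only the diagonal terms shrink to ρᵢσᵢ².
True-score variance = [4.7²·0.67 + 7.4²·0.91] + 47.3008 = 64.6319 + 47.3008 = 111.933.
Reliability = 111.933 / 124.151 = 0.902.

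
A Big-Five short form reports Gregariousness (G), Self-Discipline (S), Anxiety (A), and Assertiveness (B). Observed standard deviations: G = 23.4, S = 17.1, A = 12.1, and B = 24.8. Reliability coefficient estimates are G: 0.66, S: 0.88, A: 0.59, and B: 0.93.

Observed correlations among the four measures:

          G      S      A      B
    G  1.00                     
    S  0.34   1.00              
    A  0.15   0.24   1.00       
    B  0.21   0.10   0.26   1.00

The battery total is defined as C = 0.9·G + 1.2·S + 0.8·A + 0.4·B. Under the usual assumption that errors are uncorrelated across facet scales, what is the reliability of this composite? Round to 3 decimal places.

Var(C) = 0.9²·23.4² + 1.2²·17.1² + 0.8²·12.1² + 0.4²·24.8² + 2·[1.08·23.4·17.1·0.34 + 0.72·23.4·12.1·0.15 + 0.36·23.4·24.8·0.21 + 0.96·17.1·12.1·0.24 + 0.48·17.1·24.8·0.10 + 0.32·12.1·24.8·0.26] = 1056.7 + 628.755 = 1685.46.
With uncorrelated errors the cross-covariances are all true-score covariance, so they carry over unchanged; only the diagonal terms shrink to ρᵢσᵢ².
True-score variance = [0.9²·23.4²·0.66 + 1.2²·17.1²·0.88 + 0.8²·12.1²·0.59 + 0.4²·24.8²·0.93] + 628.755 = 810.07 + 628.755 = 1438.82.
Reliability = 1438.82 / 1685.46 = 0.854.

0.854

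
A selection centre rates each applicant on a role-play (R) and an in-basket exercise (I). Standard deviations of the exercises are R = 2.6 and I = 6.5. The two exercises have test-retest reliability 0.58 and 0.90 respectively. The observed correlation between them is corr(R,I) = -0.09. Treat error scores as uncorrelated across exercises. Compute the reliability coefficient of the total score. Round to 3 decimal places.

Var(R+I) = 2.6² + 6.5² + 2·[2.6·6.5·(-0.09)] = 49.01 − 3.042 = 45.968.
Because errors are independent across components, Cov(Tᵢ,Tⱼ) = Cov(Xᵢ,Xⱼ); the off-diagonal part of the true-score variance is the same as above.
True-score variance = [2.6²·0.58 + 6.5²·0.90] − 3.042 = 41.9458 − 3.042 = 38.9038.
Reliability = 38.9038 / 45.968 = 0.846.

0.846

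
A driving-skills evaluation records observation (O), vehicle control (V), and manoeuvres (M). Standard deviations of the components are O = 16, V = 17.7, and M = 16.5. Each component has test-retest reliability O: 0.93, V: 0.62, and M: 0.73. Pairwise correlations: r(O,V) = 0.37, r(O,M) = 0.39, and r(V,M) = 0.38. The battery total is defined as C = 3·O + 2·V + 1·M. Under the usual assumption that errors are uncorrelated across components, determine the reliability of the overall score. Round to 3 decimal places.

Var(C) = 3²·16² + 2²·17.7² + 16.5² + 2·[6·16·17.7·0.37 + 3·16·16.5·0.39 + 2·17.7·16.5·0.38] = 3829.41 + 2319.08 = 6148.49.
Under uncorrelated errors the observed covariances equal the true-score covariances, so only the own-variance terms attenuate.
True-score variance = [3²·16²·0.93 + 2²·17.7²·0.62 + 16.5²·0.73] + 2319.08 = 3118.42 + 2319.08 = 5437.51.
Reliability = 5437.51 / 6148.49 = 0.884.

0.884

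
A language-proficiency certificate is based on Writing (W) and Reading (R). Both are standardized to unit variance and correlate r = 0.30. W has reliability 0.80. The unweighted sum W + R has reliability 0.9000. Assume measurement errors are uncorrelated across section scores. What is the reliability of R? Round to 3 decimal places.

0.940

Var(W+R) = 2 + 2·0.30 = 2.600.
True-score variance = ρ_W + ρ_R + 2·0.30, so 0.9000 = (0.80 + ρ_R + 0.60) / 2.600.
ρ_R = 0.9000·2.600 − 0.80 − 0.60 = 0.940.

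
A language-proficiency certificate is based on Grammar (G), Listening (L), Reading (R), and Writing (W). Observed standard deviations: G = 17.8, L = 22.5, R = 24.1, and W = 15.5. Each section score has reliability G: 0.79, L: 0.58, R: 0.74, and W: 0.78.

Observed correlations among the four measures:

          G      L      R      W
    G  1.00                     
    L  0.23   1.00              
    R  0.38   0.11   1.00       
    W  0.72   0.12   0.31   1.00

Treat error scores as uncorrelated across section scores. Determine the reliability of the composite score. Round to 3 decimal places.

0.838

Var(G+L+R+W) = 17.8² + 22.5² + 24.1² + 15.5² + 2·[17.8·22.5·0.23 + 17.8·24.1·0.38 + 17.8·15.5·0.72 + 22.5·24.1·0.11 + 22.5·15.5·0.12 + 24.1·15.5·0.31] = 1644.15 + 1342.15 = 2986.3.
Because errors are independent across components, Cov(Tᵢ,Tⱼ) = Cov(Xᵢ,Xⱼ); the off-diagonal part of the true-score variance is the same as above.
True-score variance = [17.8²·0.79 + 22.5²·0.58 + 24.1²·0.74 + 15.5²·0.78] + 1342.15 = 1161.12 + 1342.15 = 2503.27.
Reliability = 2503.27 / 2986.3 = 0.838.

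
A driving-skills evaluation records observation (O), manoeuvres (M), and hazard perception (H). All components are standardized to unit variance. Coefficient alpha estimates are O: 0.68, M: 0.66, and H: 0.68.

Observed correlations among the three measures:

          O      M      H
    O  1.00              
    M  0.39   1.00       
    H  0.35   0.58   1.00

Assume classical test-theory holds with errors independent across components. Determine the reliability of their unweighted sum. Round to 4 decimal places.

Var(O+M+H) = 3 + 2·[0.39 + 0.35 + 0.58] = 3 + 2.64 = 5.64.
Under uncorrelated errors the observed covariances equal the true-score covariances, so only the own-variance terms attenuate.
True-score variance = [0.68 + 0.66 + 0.68] + 2.64 = 2.02 + 2.64 = 4.66.
Reliability = 4.66 / 5.64 = 0.8262.

0.8262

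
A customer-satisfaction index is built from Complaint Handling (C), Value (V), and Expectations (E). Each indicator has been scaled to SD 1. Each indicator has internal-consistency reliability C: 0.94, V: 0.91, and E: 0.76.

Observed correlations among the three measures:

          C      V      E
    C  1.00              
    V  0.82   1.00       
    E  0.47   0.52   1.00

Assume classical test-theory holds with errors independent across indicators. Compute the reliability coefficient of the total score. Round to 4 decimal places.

0.9411

Var(C+V+E) = 3 + 2·[0.82 + 0.47 + 0.52] = 3 + 3.62 = 6.62.
With uncorrelated errors the cross-covariances are all true-score covariance, so they carry over unchanged; only the diagonal terms shrink to ρᵢσᵢ².
True-score variance = [0.94 + 0.91 + 0.76] + 3.62 = 2.61 + 3.62 = 6.23.
Reliability = 6.23 / 6.62 = 0.9411.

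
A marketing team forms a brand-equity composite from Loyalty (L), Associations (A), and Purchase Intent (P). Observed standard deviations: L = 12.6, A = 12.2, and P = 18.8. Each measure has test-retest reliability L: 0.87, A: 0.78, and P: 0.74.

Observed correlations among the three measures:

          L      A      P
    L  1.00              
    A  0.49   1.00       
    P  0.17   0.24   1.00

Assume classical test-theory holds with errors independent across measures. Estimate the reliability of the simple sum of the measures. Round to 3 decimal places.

Var(L+A+P) = 12.6² + 12.2² + 18.8² + 2·[12.6·12.2·0.49 + 12.6·18.8·0.17 + 12.2·18.8·0.24] = 661.04 + 341.278 = 1002.32.
Because errors are independent across components, Cov(Tᵢ,Tⱼ) = Cov(Xᵢ,Xⱼ); the off-diagonal part of the true-score variance is the same as above.
True-score variance = [12.6²·0.87 + 12.2²·0.78 + 18.8²·0.74] + 341.278 = 515.762 + 341.278 = 857.04.
Reliability = 857.04 / 1002.32 = 0.855.

0.855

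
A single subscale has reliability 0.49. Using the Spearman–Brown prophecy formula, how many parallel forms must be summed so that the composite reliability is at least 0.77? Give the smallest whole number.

4

k ≥ ρ*(1−ρ₁)/(ρ₁(1−ρ*)) = 0.77·0.51 / (0.49·0.23) = 3.484.
Smallest integer k = 4.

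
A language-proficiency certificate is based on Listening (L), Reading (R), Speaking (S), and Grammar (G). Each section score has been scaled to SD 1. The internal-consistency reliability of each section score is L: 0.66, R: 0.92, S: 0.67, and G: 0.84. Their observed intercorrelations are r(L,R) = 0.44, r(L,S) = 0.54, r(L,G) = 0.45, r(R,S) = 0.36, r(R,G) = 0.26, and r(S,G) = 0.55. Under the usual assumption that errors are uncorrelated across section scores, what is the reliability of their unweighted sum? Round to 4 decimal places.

0.9011

Var(L+R+S+G) = 4 + 2·[0.44 + 0.54 + 0.45 + 0.36 + 0.26 + 0.55] = 4 + 5.2 = 9.2.
With uncorrelated errors the cross-covariances are all true-score covariance, so they carry over unchanged; only the diagonal terms shrink to ρᵢσᵢ².
True-score variance = [0.66 + 0.92 + 0.67 + 0.84] + 5.2 = 3.09 + 5.2 = 8.29.
Reliability = 8.29 / 9.2 = 0.9011.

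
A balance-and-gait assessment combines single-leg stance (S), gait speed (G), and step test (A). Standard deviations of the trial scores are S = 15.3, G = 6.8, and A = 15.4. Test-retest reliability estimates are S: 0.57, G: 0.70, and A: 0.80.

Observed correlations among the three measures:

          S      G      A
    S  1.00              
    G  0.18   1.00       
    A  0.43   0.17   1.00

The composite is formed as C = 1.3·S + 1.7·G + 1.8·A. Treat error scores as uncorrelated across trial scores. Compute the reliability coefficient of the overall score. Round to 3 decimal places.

Var(C) = 1.3²·15.3² + 1.7²·6.8² + 1.8²·15.4² + 2·[2.21·15.3·6.8·0.18 + 2.34·15.3·15.4·0.43 + 3.06·6.8·15.4·0.17] = 1297.64 + 665.887 = 1963.53.
Because errors are independent across components, Cov(Tᵢ,Tⱼ) = Cov(Xᵢ,Xⱼ); the off-diagonal part of the true-score variance is the same as above.
True-score variance = [1.3²·15.3²·0.57 + 1.7²·6.8²·0.70 + 1.8²·15.4²·0.80] + 665.887 = 933.761 + 665.887 = 1599.65.
Reliability = 1599.65 / 1963.53 = 0.815.

0.815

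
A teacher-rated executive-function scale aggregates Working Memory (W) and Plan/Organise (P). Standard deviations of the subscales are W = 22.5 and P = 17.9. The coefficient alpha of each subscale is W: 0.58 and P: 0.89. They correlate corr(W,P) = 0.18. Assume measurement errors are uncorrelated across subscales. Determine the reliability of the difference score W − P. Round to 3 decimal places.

0.636

Var(W−P) = 22.5² + 17.9² − 2·22.5·17.9·0.18 = 826.66 − 144.99 = 681.67.
Under uncorrelated errors the observed covariances equal the true-score covariances, so only the own-variance terms attenuate.
True-score variance = [22.5²·0.58 + 17.9²·0.89] − 144.99 = 578.79 − 144.99 = 433.8.
Reliability = 433.8 / 681.67 = 0.636.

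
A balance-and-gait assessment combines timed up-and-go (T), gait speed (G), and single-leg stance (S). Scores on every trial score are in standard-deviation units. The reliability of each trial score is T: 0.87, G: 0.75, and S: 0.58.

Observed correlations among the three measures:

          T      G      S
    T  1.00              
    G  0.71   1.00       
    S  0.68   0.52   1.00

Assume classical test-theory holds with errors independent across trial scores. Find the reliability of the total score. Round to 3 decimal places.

0.883

Var(T+G+S) = 3 + 2·[0.71 + 0.68 + 0.52] = 3 + 3.82 = 6.82.
Under uncorrelated errors the observed covariances equal the true-score covariances, so only the own-variance terms attenuate.
True-score variance = [0.87 + 0.75 + 0.58] + 3.82 = 2.2 + 3.82 = 6.02.
Reliability = 6.02 / 6.82 = 0.883.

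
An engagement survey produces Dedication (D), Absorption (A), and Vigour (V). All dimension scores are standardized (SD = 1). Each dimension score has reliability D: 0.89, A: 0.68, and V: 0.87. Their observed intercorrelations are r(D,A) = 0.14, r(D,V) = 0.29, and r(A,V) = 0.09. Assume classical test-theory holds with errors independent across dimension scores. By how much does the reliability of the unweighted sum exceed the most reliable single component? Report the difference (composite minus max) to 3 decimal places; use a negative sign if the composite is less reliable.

-0.029

Var(sum) = 3 + 1.04 = 4.04; true-score variance = 2.44 + 1.04 = 3.48; composite reliability = 0.8614.
Max component reliability = 0.8900.
Difference = 0.8614 − 0.8900 = -0.029.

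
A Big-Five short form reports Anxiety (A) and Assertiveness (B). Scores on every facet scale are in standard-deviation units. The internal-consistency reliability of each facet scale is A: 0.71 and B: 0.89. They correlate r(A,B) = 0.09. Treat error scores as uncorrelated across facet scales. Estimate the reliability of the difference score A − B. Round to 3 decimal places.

Var(A−B) = 1 + 1 − 2·0.09 = 2 − 0.18 = 1.82.
With uncorrelated errors the cross-covariances are all true-score covariance, so they carry over unchanged; only the diagonal terms shrink to ρᵢσᵢ².
True-score variance = [0.71 + 0.89] − 0.18 = 1.6 − 0.18 = 1.42.
Reliability = 1.42 / 1.82 = 0.780.

0.780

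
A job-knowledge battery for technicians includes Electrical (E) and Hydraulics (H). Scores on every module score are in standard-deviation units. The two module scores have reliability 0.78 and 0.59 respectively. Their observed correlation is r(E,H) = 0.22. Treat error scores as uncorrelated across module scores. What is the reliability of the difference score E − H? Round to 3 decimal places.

0.596

Var(E−H) = 1 + 1 − 2·0.22 = 2 − 0.44 = 1.56.
Because errors are independent across components, Cov(Tᵢ,Tⱼ) = Cov(Xᵢ,Xⱼ); the off-diagonal part of the true-score variance is the same as above.
True-score variance = [0.78 + 0.59] − 0.44 = 1.37 − 0.44 = 0.93.
Reliability = 0.93 / 1.56 = 0.596.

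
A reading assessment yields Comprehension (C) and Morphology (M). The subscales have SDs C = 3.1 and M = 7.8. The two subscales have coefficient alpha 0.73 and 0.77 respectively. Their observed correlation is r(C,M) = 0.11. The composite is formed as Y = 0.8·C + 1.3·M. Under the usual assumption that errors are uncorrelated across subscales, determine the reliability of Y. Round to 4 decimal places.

0.7790

Var(Y) = 0.8²·3.1² + 1.3²·7.8² + 2·[1.04·3.1·7.8·0.11] = 108.97 + 5.53238 = 114.502.
Under uncorrelated errors the observed covariances equal the true-score covariances, so only the own-variance terms attenuate.
True-score variance = [0.8²·3.1²·0.73 + 1.3²·7.8²·0.77] + 5.53238 = 83.6609 + 5.53238 = 89.1933.
Reliability = 89.1933 / 114.502 = 0.7790.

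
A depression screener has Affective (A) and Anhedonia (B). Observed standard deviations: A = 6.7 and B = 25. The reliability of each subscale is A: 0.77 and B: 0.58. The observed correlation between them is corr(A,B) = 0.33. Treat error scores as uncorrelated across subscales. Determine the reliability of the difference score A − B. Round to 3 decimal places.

0.512

Var(A−B) = 6.7² + 25² − 2·6.7·25·0.33 = 669.89 − 110.55 = 559.34.
With uncorrelated errors the cross-covariances are all true-score covariance, so they carry over unchanged; only the diagonal terms shrink to ρᵢσᵢ².
True-score variance = [6.7²·0.77 + 25²·0.58] − 110.55 = 397.065 − 110.55 = 286.515.
Reliability = 286.515 / 559.34 = 0.512.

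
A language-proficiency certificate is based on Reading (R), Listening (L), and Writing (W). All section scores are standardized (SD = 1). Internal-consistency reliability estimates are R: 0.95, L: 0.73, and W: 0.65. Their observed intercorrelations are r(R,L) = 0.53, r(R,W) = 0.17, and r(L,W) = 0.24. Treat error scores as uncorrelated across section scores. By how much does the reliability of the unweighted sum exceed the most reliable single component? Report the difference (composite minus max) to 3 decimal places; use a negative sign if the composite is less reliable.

-0.087

Var(sum) = 3 + 1.88 = 4.88; true-score variance = 2.33 + 1.88 = 4.21; composite reliability = 0.8627.
Max component reliability = 0.9500.
Difference = 0.8627 − 0.9500 = -0.087.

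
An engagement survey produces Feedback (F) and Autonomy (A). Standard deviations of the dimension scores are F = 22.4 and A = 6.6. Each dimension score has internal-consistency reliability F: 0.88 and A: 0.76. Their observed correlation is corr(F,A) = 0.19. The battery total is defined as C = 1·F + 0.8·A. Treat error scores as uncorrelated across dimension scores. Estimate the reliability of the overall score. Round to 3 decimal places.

0.884

Var(C) = 22.4² + 0.8²·6.6² + 2·[0.8·22.4·6.6·0.19] = 529.638 + 44.9434 = 574.582.
Because errors are independent across components, Cov(Tᵢ,Tⱼ) = Cov(Xᵢ,Xⱼ); the off-diagonal part of the true-score variance is the same as above.
True-score variance = [22.4²·0.88 + 0.8²·6.6²·0.76] + 44.9434 = 462.736 + 44.9434 = 507.68.
Reliability = 507.68 / 574.582 = 0.884.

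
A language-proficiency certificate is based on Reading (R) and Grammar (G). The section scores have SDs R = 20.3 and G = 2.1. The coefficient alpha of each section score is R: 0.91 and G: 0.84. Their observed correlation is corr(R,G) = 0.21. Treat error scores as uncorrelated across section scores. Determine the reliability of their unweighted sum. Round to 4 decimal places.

0.9130

Var(R+G) = 20.3² + 2.1² + 2·[20.3·2.1·0.21] = 416.5 + 17.9046 = 434.405.
Because errors are independent across components, Cov(Tᵢ,Tⱼ) = Cov(Xᵢ,Xⱼ); the off-diagonal part of the true-score variance is the same as above.
True-score variance = [20.3²·0.91 + 2.1²·0.84] + 17.9046 = 378.706 + 17.9046 = 396.611.
Reliability = 396.611 / 434.405 = 0.9130.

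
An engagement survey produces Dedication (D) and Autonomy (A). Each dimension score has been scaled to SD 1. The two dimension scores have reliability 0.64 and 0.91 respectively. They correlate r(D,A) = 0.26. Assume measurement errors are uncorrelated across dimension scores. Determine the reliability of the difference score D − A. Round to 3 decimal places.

Var(D−A) = 1 + 1 − 2·0.26 = 2 − 0.52 = 1.48.
Under uncorrelated errors the observed covariances equal the true-score covariances, so only the own-variance terms attenuate.
True-score variance = [0.64 + 0.91] − 0.52 = 1.55 − 0.52 = 1.03.
Reliability = 1.03 / 1.48 = 0.696.

0.696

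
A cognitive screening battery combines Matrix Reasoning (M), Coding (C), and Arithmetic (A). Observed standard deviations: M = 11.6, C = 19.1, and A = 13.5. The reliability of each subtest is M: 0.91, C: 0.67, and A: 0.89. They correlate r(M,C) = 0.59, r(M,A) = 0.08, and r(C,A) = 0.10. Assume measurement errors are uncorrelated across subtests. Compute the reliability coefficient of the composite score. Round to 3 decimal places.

0.850

Var(M+C+A) = 11.6² + 19.1² + 13.5² + 2·[11.6·19.1·0.59 + 11.6·13.5·0.08 + 19.1·13.5·0.10] = 681.62 + 338.067 = 1019.69.
Under uncorrelated errors the observed covariances equal the true-score covariances, so only the own-variance terms attenuate.
True-score variance = [11.6²·0.91 + 19.1²·0.67 + 13.5²·0.89] + 338.067 = 529.075 + 338.067 = 867.142.
Reliability = 867.142 / 1019.69 = 0.850.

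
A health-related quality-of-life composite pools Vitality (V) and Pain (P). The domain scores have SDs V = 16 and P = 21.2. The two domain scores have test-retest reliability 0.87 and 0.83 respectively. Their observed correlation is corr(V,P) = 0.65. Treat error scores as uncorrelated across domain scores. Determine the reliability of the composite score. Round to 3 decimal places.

0.904

Var(V+P) = 16² + 21.2² + 2·[16·21.2·0.65] = 705.44 + 440.96 = 1146.4.
Under uncorrelated errors the observed covariances equal the true-score covariances, so only the own-variance terms attenuate.
True-score variance = [16²·0.87 + 21.2²·0.83] + 440.96 = 595.755 + 440.96 = 1036.72.
Reliability = 1036.72 / 1146.4 = 0.904.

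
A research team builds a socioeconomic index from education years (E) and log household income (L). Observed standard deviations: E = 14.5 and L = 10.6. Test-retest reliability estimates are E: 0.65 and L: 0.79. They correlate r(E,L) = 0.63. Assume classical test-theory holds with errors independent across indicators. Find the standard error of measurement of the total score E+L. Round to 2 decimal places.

9.86

Var(total) = 322.61 + 193.662 = 516.272.
True-score variance = 225.427 + 193.662 = 419.089, so reliability = 0.8118.
Error variance = 516.272 − 419.089 = 97.1831; SEM = √97.1831 = 9.86.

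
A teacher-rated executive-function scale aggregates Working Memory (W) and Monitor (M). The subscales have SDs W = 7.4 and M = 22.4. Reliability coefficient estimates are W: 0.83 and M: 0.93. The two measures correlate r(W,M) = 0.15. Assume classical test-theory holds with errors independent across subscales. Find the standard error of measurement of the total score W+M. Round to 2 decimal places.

Var(total) = 556.52 + 49.728 = 606.248.
True-score variance = 512.088 + 49.728 = 561.816, so reliability = 0.9267.
Error variance = 606.248 − 561.816 = 44.4324; SEM = √44.4324 = 6.67.

6.67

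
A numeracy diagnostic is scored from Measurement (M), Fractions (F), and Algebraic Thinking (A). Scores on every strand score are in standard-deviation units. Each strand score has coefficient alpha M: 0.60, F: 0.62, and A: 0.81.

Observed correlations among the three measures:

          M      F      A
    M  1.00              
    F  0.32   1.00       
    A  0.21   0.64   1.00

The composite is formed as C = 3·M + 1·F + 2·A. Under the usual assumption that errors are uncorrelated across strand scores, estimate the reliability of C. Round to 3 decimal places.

0.774

Var(C) = 3² + 1 + 2² + 2·[3·0.32 + 6·0.21 + 2·0.64] = 14 + 7 = 21.
Under uncorrelated errors the observed covariances equal the true-score covariances, so only the own-variance terms attenuate.
True-score variance = [3²·0.60 + 0.62 + 2²·0.81] + 7 = 9.26 + 7 = 16.26.
Reliability = 16.26 / 21 = 0.774.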